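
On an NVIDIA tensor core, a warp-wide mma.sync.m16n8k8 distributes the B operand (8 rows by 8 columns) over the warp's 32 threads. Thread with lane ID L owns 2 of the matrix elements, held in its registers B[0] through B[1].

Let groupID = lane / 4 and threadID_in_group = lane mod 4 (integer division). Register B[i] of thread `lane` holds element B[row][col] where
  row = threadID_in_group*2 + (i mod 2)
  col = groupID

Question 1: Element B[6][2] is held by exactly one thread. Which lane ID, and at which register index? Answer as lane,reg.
11,0

c: 2->gid=2  r: 6->tid=3,i&1=0
L=2*4+3=11  i=0=0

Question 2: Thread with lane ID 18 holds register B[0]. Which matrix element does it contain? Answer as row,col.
lane 18=>18/4=4, 18 mod 4=2
i=0  r:2·2+0=>4  c:4

4,4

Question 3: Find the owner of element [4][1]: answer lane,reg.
6,0

c=1->g=1  r=4->t=2,b0=0
L=1*4+2=6  i=0=0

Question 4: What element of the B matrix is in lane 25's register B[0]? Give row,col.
2,6

L=25→G=25>>2=6, T=25&3=1
[0]→row 1·2+0=2  col G=6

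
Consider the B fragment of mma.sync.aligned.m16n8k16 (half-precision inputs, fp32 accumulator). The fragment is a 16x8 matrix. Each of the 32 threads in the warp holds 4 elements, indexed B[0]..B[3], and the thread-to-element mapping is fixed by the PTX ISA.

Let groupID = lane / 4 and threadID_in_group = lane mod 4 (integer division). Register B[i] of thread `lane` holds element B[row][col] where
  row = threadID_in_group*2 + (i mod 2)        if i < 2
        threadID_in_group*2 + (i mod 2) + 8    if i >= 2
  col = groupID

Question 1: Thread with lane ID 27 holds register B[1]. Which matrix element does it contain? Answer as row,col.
lane 27⇒27/4=6, 27 mod 4=3
i=1  r:2·3+1+0⇒7  c:6

7,6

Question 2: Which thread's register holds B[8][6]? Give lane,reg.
24,2

c=6⇒gr=6  r=8⇒Rb=1,th=0,odd=0
L=6*4+0=24  i=1*2+0=2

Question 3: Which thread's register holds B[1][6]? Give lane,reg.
c=6⇒gr=6  r=1⇒Rb=0,th=0,odd=1
L=6*4+0=24  i=0*2+1=1

24,1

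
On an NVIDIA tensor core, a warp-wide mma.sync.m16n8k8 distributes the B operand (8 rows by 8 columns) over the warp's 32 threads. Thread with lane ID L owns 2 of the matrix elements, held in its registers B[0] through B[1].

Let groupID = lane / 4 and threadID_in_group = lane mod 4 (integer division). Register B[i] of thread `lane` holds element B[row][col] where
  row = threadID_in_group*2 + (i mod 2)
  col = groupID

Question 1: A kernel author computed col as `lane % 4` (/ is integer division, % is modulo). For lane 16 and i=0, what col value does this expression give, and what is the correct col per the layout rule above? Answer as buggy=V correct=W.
`lane % 4`[16,0]->0
L=16->gid=16>>2=4, tid=16&3=0
[0]->row 0·2+0=0  col gid=4
col: 0 vs 4

buggy=0 correct=4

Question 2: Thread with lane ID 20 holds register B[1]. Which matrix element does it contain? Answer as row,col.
1,5

lane 20⇒20/4=5, 20 mod 4=0
i=1  r:2·0+1⇒1  c:5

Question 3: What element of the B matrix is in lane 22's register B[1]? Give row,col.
L=22=>grp=22>>2=5, tig=22&3=2
[1]=>row 2·2+1=5  col grp=5

5,5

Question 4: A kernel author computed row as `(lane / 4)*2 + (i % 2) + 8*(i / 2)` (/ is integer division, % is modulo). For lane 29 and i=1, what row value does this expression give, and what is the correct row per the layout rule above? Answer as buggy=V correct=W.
buggy=15 correct=3

`(lane / 4)*2 + (i % 2) + 8*(i / 2)`[29,1]->15
L=29->g=29>>2=7, t=29&3=1
[1]->row 1·2+1=3  col g=7
row: 15 vs 3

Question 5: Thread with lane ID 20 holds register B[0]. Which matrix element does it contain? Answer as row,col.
L=20→G=20>>2=5, T=20&3=0
[0]→row 0·2+0=0  col G=5

0,5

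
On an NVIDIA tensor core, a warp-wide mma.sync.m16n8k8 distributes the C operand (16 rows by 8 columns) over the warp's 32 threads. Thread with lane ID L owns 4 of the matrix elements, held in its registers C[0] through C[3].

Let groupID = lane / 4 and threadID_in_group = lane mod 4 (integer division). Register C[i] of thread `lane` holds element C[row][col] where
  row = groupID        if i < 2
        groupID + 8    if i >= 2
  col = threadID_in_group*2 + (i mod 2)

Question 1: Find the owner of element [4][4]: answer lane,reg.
18,0

r: 4->gid=4,r8=0  c: 4->tid=2,i&1=0
L=4*4+2=18  i=0*2+0=0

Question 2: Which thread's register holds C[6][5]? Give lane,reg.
r=6->g=6,rb=0  c=5->t=2,b0=1
L=6*4+2=26  i=0*2+1=1

26,1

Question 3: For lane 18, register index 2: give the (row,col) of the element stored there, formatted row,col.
12,4

lane 18: gr=4 (18/4), th=2 (18%4)
i=2: r=4+8=12, c=2*2+0=4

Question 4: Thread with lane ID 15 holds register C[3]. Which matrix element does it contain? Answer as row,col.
11,7

L=15⇒gr=15>>2=3, th=15&3=3
[3]⇒row 3+8=11  col 3·2+1=7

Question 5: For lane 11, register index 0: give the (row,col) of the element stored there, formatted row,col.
2,6

lane 11->11/4=2, 11 mod 4=3
i=0  r:2+0->2  c:2·3+0->6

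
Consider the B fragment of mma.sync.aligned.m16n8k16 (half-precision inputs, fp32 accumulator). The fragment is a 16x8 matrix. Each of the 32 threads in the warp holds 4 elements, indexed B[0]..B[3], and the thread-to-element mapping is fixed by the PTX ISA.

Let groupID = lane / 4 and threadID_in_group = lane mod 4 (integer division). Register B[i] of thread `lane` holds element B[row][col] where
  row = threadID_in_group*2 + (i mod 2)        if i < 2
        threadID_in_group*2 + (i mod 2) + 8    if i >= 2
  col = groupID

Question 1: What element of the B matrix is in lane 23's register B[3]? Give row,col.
15,5

lane 23->23/4=5, 23 mod 4=3
i=3  r:2·3+1+8->15  c:5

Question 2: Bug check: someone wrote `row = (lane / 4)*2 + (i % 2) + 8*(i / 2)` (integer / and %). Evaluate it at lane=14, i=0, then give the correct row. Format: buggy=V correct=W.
`(lane / 4)*2 + (i % 2) + 8*(i / 2)`[14,0]->6
L=14->g=14>>2=3, t=14&3=2
[0]->row 2·2+0+0=4  col g=3
row: 6 vs 4

buggy=6 correct=4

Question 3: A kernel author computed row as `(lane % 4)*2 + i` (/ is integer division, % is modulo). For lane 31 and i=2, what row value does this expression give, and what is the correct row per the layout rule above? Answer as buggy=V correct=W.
`(lane % 4)*2 + i`[31,2]→8
31: G=7,T=3
[2] (3*2+0+8,7) = (14,7)
row: 8 vs 14

buggy=8 correct=14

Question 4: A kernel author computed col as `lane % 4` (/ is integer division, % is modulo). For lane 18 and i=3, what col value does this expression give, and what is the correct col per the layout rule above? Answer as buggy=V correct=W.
buggy=2 correct=4

`lane % 4`[18,3]->2
lane 18: gid=4 (18/4), tid=2 (18%4)
i=3: r=2*2+1+8=13, c=gid=4
col: 2 vs 4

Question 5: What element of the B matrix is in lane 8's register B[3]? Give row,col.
lane 8->8/4=2, 8 mod 4=0
i=3  r:2·0+1+8->9  c:2

9,2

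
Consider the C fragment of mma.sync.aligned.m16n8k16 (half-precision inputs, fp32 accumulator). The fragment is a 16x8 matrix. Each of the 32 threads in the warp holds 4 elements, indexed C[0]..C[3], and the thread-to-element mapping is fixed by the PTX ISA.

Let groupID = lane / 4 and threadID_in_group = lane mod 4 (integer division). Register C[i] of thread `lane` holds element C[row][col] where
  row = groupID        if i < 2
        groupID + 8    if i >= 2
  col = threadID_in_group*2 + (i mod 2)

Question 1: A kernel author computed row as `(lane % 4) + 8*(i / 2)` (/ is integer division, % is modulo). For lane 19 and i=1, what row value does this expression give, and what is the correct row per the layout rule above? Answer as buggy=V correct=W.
`(lane % 4) + 8*(i / 2)`[19,1]⇒3
lane 19⇒19/4=4, 19 mod 4=3
i=1  r:4+0⇒4  c:2·3+1⇒7
row: 3 vs 4

buggy=3 correct=4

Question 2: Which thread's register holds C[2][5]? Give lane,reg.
10,1

r=2->g=2,rb=0  c=5->t=2,b0=1
L=2*4+2=10  i=0*2+1=1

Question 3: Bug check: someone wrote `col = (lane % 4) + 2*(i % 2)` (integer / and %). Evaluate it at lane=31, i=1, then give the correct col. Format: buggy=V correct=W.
buggy=5 correct=7

`(lane % 4) + 2*(i % 2)`[31,1]⇒5
31: gr=7,th=3
[1] (7+0,3*2+1) = (7,7)
col: 5 vs 7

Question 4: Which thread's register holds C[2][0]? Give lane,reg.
r: 2->gid=2,r8=0  c: 0->tid=0,i&1=0
L=2*4+0=8  i=0*2+0=0

8,0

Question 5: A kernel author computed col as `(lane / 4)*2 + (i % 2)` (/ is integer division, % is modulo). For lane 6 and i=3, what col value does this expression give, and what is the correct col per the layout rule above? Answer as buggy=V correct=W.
`(lane / 4)*2 + (i % 2)`[6,3]⇒3
L=6⇒gr=6>>2=1, th=6&3=2
[3]⇒row 1+8=9  col 2·2+1=5
col: 3 vs 5

buggy=3 correct=5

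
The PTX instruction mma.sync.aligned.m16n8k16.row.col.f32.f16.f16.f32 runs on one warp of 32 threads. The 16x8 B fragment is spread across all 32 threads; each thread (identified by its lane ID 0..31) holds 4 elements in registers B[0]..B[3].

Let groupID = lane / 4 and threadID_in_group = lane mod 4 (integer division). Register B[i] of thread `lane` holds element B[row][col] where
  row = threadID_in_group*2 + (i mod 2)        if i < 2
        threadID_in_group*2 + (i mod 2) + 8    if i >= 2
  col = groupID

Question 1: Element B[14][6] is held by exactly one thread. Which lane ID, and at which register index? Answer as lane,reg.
c: 6->gid=6  r: 14->r8=1,tid=3,i&1=0
L=6*4+3=27  i=1*2+0=2

27,2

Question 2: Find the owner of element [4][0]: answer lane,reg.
2,0

c=0->g=0  r=4->rb=0,t=2,b0=0
L=0*4+2=2  i=0*2+0=0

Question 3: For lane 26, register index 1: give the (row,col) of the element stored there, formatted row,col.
lane 26: g=6 (26/4), t=2 (26%4)
i=1: r=2*2+1+0=5, c=g=6

5,6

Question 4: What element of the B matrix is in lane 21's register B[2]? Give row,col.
L=21→G=21>>2=5, T=21&3=1
[2]→row 1·2+0+8=10  col G=5

10,5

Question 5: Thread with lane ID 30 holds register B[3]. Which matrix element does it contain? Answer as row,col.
lane 30->30/4=7, 30 mod 4=2
i=3  r:2·2+1+8->13  c:7

13,7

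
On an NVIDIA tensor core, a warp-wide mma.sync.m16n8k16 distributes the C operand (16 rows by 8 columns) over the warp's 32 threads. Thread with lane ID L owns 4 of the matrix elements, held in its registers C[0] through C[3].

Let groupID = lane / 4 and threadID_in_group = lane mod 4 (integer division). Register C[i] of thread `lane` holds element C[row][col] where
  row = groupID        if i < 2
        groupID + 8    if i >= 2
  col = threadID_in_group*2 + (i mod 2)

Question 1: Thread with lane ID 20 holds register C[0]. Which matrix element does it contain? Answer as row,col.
lane 20⇒20/4=5, 20 mod 4=0
i=0  r:5+0⇒5  c:2·0+0⇒0

5,0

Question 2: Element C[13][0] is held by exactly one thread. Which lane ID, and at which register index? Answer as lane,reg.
r:13=>grp=5,rB=1  c:0=>tig=0,lo=0
L=5*4+0=20  i=1*2+0=2

20,2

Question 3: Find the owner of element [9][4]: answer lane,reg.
r=9->g=1,rb=1  c=4->t=2,b0=0
L=1*4+2=6  i=1*2+0=2

6,2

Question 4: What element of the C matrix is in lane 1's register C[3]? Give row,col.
1: grp=0,tig=1
[3] (0+8,1*2+1) = (8,3)

8,3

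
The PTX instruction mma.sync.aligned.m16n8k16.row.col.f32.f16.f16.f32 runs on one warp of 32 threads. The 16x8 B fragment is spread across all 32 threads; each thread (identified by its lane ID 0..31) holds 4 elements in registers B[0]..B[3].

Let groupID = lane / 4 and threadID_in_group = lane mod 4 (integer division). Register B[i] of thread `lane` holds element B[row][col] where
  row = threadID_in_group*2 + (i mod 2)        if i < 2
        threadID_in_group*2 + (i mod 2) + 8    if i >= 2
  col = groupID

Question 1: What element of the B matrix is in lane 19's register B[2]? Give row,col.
lane 19→19/4=4, 19 mod 4=3
i=2  r:2·3+0+8→14  c:4

14,4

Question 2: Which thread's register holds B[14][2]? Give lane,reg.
c=2→G=2  r=14→rhi=1,T=3,p=0
L=2*4+3=11  i=1*2+0=2

11,2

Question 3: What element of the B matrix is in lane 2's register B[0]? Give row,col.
lane 2: G=0 (2/4), T=2 (2%4)
i=0: r=2*2+0+0=4, c=G=0

4,0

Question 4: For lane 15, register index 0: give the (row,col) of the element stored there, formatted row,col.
lane 15: gr=3 (15/4), th=3 (15%4)
i=0: r=3*2+0+0=6, c=gr=3

6,3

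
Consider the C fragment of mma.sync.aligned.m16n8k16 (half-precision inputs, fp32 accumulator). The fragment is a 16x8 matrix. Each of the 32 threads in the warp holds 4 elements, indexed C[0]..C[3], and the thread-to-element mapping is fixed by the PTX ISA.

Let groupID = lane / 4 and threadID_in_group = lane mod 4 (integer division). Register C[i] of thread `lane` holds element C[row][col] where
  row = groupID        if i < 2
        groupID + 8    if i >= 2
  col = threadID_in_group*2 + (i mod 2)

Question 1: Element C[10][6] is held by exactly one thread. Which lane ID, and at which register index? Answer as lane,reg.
r=10->g=2,rb=1  c=6->t=3,b0=0
L=2*4+3=11  i=1*2+0=2

11,2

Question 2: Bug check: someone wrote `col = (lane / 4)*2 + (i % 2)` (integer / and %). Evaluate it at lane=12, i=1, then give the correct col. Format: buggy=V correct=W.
`(lane / 4)*2 + (i % 2)`[12,1]->7
12: gid=3,tid=0
[1] (3+0,0*2+1) = (3,1)
col: 7 vs 1

buggy=7 correct=1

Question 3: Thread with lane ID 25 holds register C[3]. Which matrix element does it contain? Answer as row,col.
14,3

lane 25: gid=6 (25/4), tid=1 (25%4)
i=3: r=6+8=14, c=1*2+1=3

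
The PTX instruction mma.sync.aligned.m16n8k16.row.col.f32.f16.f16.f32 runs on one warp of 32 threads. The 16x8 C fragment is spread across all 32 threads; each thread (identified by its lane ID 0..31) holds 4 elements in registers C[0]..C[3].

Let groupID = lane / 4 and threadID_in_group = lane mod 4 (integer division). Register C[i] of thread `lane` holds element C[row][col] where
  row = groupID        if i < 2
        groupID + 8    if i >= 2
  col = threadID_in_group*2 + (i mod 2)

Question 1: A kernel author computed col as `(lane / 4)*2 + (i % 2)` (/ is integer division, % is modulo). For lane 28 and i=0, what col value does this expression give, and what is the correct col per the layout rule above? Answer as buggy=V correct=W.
`(lane / 4)*2 + (i % 2)`[28,0]->14
lane 28: g=7 (28/4), t=0 (28%4)
i=0: r=7+0=7, c=0*2+0=0
col: 14 vs 0

buggy=14 correct=0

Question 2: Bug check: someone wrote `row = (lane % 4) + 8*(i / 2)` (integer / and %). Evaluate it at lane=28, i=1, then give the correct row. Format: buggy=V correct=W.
buggy=0 correct=7

`(lane % 4) + 8*(i / 2)`[28,1]⇒0
28: gr=7,th=0
[1] (7+0,0*2+1) = (7,1)
row: 0 vs 7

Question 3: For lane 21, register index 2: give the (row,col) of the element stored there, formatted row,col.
13,2

L=21->g=21>>2=5, t=21&3=1
[2]->row 5+8=13  col 1·2+0=2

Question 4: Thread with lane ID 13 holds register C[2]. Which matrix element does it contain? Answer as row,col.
lane 13=>13/4=3, 13 mod 4=1
i=2  r:3+8=>11  c:2·1+0=>2

11,2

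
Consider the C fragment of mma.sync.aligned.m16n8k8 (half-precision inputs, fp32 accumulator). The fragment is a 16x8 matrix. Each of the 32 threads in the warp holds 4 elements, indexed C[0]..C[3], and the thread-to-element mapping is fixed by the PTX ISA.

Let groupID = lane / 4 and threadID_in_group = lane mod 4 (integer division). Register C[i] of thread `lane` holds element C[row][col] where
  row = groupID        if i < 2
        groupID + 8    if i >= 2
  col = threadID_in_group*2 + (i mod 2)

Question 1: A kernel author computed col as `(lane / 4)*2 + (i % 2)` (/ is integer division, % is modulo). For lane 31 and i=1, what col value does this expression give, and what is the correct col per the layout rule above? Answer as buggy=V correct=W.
buggy=15 correct=7

`(lane / 4)*2 + (i % 2)`[31,1]=>15
31: grp=7,tig=3
[1] (7+0,3*2+1) = (7,7)
col: 15 vs 7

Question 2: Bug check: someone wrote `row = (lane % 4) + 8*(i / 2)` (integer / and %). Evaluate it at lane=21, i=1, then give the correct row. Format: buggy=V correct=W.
buggy=1 correct=5

`(lane % 4) + 8*(i / 2)`[21,1]->1
lane 21: gid=5 (21/4), tid=1 (21%4)
i=1: r=5+0=5, c=1*2+1=3
row: 1 vs 5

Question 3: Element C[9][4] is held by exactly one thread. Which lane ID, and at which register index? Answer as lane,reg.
r=9→G=1,rhi=1  c=4→T=2,p=0
L=1*4+2=6  i=1*2+0=2

6,2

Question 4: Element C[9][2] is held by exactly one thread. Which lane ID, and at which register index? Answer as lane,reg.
r: 9->gid=1,r8=1  c: 2->tid=1,i&1=0
L=1*4+1=5  i=1*2+0=2

5,2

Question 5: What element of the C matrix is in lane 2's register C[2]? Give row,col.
2: gr=0,th=2
[2] (0+8,2*2+0) = (8,4)

8,4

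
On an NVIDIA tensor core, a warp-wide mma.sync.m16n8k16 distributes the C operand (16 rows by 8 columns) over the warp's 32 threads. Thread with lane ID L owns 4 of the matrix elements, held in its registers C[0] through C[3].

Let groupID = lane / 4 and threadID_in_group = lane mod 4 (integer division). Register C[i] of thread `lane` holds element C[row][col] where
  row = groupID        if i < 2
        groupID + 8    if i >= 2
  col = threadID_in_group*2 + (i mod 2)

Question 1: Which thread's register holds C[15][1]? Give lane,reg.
28,3

r=15->g=7,rb=1  c=1->t=0,b0=1
L=7*4+0=28  i=1*2+1=3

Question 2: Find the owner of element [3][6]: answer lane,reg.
15,0

r=3⇒gr=3,Rb=0  c=6⇒th=3,odd=0
L=3*4+3=15  i=0*2+0=0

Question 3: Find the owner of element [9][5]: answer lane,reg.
r:9=>grp=1,rB=1  c:5=>tig=2,lo=1
L=1*4+2=6  i=1*2+1=3

6,3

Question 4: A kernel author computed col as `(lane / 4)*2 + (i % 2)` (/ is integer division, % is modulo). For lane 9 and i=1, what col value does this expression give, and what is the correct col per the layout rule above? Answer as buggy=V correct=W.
`(lane / 4)*2 + (i % 2)`[9,1]->5
lane 9: g=2 (9/4), t=1 (9%4)
i=1: r=2+0=2, c=1*2+1=3
col: 5 vs 3

buggy=5 correct=3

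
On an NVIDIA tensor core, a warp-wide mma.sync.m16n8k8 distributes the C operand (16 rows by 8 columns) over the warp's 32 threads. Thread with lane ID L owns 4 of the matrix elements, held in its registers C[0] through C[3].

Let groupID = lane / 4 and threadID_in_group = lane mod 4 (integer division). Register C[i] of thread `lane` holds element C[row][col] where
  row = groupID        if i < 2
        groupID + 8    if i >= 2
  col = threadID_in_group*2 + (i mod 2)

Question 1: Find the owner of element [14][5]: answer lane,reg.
r:14=>grp=6,rB=1  c:5=>tig=2,lo=1
L=6*4+2=26  i=1*2+1=3

26,3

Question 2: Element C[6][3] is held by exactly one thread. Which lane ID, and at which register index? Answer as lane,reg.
r=6->g=6,rb=0  c=3->t=1,b0=1
L=6*4+1=25  i=0*2+1=1

25,1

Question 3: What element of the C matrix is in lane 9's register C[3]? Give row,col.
10,3

9: g=2,t=1
[3] (2+8,1*2+1) = (10,3)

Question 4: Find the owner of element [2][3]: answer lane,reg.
9,1

r=2->g=2,rb=0  c=3->t=1,b0=1
L=2*4+1=9  i=0*2+1=1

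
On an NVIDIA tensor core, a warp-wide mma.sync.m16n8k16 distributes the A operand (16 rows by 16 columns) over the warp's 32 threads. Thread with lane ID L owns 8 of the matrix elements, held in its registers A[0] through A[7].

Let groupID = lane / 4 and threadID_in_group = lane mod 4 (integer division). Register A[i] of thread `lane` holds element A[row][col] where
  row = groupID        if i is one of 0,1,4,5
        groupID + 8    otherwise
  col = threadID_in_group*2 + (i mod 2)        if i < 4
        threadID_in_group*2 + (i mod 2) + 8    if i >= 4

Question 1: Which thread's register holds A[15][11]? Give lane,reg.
29,7

r: 15->gid=7,r8=1  c: 11->c8=1,tid=1,i&1=1
L=7*4+1=29  i=1*4+1*2+1=7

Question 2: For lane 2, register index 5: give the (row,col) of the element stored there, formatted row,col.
lane 2: gr=0 (2/4), th=2 (2%4)
i=5: r=0+0=0, c=2*2+1+8=13

0,13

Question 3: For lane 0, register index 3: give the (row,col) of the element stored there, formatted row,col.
8,1

lane 0->0/4=0, 0 mod 4=0
i=3  r:0+8->8  c:2·0+1+0->1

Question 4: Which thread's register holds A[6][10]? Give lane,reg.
r=6→G=6,rhi=0  c=10→chi=1,T=1,p=0
L=6*4+1=25  i=1*4+0*2+0=4

25,4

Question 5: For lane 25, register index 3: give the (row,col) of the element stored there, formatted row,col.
14,3

L=25=>grp=25>>2=6, tig=25&3=1
[3]=>row 6+8=14  col 1·2+1+0=3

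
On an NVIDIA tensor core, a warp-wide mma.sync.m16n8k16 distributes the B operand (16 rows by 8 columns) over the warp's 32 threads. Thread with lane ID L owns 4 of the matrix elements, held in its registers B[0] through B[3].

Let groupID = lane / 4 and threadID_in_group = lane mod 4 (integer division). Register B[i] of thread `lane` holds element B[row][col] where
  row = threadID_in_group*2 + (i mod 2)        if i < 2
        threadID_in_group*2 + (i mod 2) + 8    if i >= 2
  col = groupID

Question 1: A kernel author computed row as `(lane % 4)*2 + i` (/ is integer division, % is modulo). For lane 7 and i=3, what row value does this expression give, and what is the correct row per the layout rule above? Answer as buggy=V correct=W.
`(lane % 4)*2 + i`[7,3]→9
L=7→G=7>>2=1, T=7&3=3
[3]→row 3·2+1+8=15  col G=1
row: 9 vs 15

buggy=9 correct=15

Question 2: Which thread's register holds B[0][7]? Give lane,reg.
c=7->g=7  r=0->rb=0,t=0,b0=0
L=7*4+0=28  i=0*2+0=0

28,0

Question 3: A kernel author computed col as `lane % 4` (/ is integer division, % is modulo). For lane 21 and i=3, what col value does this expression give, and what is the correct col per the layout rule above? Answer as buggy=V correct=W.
`lane % 4`[21,3]⇒1
lane 21: gr=5 (21/4), th=1 (21%4)
i=3: r=1*2+1+8=11, c=gr=5
col: 1 vs 5

buggy=1 correct=5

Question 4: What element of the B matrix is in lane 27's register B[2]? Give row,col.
L=27→G=27>>2=6, T=27&3=3
[2]→row 3·2+0+8=14  col G=6

14,6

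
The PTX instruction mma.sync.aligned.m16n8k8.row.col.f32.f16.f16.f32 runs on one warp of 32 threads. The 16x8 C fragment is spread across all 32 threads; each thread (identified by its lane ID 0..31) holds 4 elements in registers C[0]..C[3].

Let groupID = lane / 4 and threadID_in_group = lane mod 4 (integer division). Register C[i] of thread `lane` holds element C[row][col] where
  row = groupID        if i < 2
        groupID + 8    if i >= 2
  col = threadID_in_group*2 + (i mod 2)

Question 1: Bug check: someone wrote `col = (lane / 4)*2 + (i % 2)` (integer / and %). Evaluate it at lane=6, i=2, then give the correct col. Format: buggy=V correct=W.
`(lane / 4)*2 + (i % 2)`[6,2]⇒2
lane 6⇒6/4=1, 6 mod 4=2
i=2  r:1+8⇒9  c:2·2+0⇒4
col: 2 vs 4

buggy=2 correct=4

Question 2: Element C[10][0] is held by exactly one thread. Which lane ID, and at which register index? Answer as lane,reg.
8,2

r=10->g=2,rb=1  c=0->t=0,b0=0
L=2*4+0=8  i=1*2+0=2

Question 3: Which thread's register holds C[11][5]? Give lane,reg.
14,3

r=11⇒gr=3,Rb=1  c=5⇒th=2,odd=1
L=3*4+2=14  i=1*2+1=3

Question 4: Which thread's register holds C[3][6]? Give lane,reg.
15,0

r=3⇒gr=3,Rb=0  c=6⇒th=3,odd=0
L=3*4+3=15  i=0*2+0=0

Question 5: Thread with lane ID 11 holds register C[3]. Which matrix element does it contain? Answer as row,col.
10,7

11: G=2,T=3
[3] (2+8,3*2+1) = (10,7)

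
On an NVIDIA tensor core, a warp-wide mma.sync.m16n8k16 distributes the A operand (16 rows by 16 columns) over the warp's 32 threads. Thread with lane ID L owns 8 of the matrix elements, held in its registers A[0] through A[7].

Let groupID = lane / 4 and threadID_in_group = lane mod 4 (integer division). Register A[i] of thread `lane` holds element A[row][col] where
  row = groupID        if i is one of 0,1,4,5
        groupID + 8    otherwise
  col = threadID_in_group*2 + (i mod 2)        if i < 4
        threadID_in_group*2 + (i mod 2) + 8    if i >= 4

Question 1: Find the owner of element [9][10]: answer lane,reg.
5,6

r=9->g=1,rb=1  c=10->cb=1,t=1,b0=0
L=1*4+1=5  i=1*4+1*2+0=6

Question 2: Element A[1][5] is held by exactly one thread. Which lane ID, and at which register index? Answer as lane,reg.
6,1

r: 1->gid=1,r8=0  c: 5->c8=0,tid=2,i&1=1
L=1*4+2=6  i=0*4+0*2+1=1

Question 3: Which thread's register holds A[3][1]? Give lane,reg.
r=3⇒gr=3,Rb=0  c=1⇒Cb=0,th=0,odd=1
L=3*4+0=12  i=0*4+0*2+1=1

12,1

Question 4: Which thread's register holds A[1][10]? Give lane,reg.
r:1=>grp=1,rB=0  c:10=>cB=1,tig=1,lo=0
L=1*4+1=5  i=1*4+0*2+0=4

5,4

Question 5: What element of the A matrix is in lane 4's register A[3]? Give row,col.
L=4->gid=4>>2=1, tid=4&3=0
[3]->row 1+8=9  col 0·2+1+0=1

9,1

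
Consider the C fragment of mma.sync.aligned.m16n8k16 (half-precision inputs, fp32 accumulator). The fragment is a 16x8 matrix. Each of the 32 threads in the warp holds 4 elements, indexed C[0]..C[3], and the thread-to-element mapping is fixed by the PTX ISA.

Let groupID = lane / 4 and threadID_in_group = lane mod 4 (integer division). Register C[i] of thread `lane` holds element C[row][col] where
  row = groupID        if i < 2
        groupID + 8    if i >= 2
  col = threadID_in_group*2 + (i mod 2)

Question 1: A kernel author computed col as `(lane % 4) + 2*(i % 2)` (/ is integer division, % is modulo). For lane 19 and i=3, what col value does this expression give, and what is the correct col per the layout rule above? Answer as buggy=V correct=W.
`(lane % 4) + 2*(i % 2)`[19,3]->5
lane 19: g=4 (19/4), t=3 (19%4)
i=3: r=4+8=12, c=3*2+1=7
col: 5 vs 7

buggy=5 correct=7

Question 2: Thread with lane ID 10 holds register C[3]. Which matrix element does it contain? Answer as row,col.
lane 10: grp=2 (10/4), tig=2 (10%4)
i=3: r=2+8=10, c=2*2+1=5

10,5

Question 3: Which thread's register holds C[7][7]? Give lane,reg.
r: 7->gid=7,r8=0  c: 7->tid=3,i&1=1
L=7*4+3=31  i=0*2+1=1

31,1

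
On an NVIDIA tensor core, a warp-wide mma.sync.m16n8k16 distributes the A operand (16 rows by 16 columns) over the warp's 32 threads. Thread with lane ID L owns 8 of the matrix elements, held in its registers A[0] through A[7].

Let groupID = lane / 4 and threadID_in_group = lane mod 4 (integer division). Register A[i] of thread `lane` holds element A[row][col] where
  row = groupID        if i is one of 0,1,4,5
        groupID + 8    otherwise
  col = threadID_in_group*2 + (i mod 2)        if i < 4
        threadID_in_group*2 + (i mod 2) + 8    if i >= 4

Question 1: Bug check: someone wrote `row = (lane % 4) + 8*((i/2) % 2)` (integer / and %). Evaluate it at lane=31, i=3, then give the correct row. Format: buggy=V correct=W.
buggy=11 correct=15

`(lane % 4) + 8*((i/2) % 2)`[31,3]→11
lane 31: G=7 (31/4), T=3 (31%4)
i=3: r=7+8=15, c=3*2+1+0=7
row: 11 vs 15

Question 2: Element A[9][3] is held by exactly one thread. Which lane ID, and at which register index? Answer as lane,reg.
5,3

r: 9->gid=1,r8=1  c: 3->c8=0,tid=1,i&1=1
L=1*4+1=5  i=0*4+1*2+1=3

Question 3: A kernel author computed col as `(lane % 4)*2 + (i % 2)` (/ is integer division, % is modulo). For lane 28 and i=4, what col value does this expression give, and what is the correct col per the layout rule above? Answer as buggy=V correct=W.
`(lane % 4)*2 + (i % 2)`[28,4]->0
28: gid=7,tid=0
[4] (7+0,0*2+0+8) = (7,8)
col: 0 vs 8

buggy=0 correct=8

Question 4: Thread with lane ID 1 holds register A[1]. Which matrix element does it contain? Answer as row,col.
lane 1⇒1/4=0, 1 mod 4=1
i=1  r:0+0⇒0  c:2·1+1+0⇒3

0,3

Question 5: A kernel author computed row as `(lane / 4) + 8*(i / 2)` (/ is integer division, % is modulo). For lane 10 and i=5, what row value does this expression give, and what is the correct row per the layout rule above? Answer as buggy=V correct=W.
`(lane / 4) + 8*(i / 2)`[10,5]->18
lane 10: g=2 (10/4), t=2 (10%4)
i=5: r=2+0=2, c=2*2+1+8=13
row: 18 vs 2

buggy=18 correct=2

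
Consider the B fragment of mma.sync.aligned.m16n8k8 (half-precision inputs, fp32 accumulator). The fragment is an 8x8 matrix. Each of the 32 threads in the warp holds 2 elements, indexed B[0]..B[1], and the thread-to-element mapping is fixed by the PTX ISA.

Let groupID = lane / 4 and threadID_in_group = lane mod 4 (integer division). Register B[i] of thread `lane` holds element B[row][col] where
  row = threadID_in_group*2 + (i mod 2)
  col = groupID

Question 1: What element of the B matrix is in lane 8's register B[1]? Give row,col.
lane 8->8/4=2, 8 mod 4=0
i=1  r:2·0+1->1  c:2

1,2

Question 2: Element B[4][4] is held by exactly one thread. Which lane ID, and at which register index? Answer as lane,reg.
18,0

c:4=>grp=4  r:4=>tig=2,lo=0
L=4*4+2=18  i=0=0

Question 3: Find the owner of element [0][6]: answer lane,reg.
c=6->g=6  r=0->t=0,b0=0
L=6*4+0=24  i=0=0

24,0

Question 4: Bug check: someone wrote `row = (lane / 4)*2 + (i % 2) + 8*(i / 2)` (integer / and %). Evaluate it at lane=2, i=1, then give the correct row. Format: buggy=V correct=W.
buggy=1 correct=5

`(lane / 4)*2 + (i % 2) + 8*(i / 2)`[2,1]->1
L=2->gid=2>>2=0, tid=2&3=2
[1]->row 2·2+1=5  col gid=0
row: 1 vs 5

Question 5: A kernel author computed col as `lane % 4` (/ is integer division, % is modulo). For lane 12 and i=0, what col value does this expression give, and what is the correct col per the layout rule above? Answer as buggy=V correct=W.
`lane % 4`[12,0]=>0
lane 12: grp=3 (12/4), tig=0 (12%4)
i=0: r=0*2+0=0, c=grp=3
col: 0 vs 3

buggy=0 correct=3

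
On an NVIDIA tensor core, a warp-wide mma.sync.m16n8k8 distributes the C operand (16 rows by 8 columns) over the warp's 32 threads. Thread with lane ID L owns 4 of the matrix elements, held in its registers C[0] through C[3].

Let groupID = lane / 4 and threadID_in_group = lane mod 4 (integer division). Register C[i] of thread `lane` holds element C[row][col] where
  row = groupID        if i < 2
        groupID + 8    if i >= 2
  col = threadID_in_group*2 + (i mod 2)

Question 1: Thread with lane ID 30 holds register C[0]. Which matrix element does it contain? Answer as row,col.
30: gr=7,th=2
[0] (7+0,2*2+0) = (7,4)

7,4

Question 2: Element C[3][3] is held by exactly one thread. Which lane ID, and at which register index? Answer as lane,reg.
r:3=>grp=3,rB=0  c:3=>tig=1,lo=1
L=3*4+1=13  i=0*2+1=1

13,1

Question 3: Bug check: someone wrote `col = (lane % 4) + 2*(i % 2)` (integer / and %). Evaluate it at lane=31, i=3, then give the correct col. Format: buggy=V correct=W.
buggy=5 correct=7

`(lane % 4) + 2*(i % 2)`[31,3]=>5
lane 31: grp=7 (31/4), tig=3 (31%4)
i=3: r=7+8=15, c=3*2+1=7
col: 5 vs 7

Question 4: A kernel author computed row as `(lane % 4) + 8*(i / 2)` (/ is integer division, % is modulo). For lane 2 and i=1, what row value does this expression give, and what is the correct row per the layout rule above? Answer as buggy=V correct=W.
`(lane % 4) + 8*(i / 2)`[2,1]=>2
lane 2=>2/4=0, 2 mod 4=2
i=1  r:0+0=>0  c:2·2+1=>5
row: 2 vs 0

buggy=2 correct=0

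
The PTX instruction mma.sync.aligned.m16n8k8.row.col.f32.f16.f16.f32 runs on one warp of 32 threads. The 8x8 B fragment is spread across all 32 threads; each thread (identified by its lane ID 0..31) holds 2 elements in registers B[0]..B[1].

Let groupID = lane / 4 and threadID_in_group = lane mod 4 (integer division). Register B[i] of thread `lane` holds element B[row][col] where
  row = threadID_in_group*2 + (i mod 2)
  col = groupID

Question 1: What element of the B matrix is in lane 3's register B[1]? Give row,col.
7,0

lane 3: G=0 (3/4), T=3 (3%4)
i=1: r=3*2+1=7, c=G=0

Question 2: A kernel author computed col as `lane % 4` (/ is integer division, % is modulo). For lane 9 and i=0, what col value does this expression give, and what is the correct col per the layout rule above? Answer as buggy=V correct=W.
`lane % 4`[9,0]⇒1
lane 9: gr=2 (9/4), th=1 (9%4)
i=0: r=1*2+0=2, c=gr=2
col: 1 vs 2

buggy=1 correct=2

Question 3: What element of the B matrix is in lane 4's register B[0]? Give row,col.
4: gr=1,th=0
[0] (0*2+0,1) = (0,1)

0,1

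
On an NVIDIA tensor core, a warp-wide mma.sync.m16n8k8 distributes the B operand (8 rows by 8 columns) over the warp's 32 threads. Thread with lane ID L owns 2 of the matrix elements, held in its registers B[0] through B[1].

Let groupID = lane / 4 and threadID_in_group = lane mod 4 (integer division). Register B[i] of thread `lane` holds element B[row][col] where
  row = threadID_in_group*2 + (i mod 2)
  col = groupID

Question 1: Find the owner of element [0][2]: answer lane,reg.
c=2->g=2  r=0->t=0,b0=0
L=2*4+0=8  i=0=0

8,0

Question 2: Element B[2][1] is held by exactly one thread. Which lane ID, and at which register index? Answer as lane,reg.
5,0

c:1=>grp=1  r:2=>tig=1,lo=0
L=1*4+1=5  i=0=0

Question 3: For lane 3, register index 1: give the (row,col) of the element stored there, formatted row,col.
7,0

3: grp=0,tig=3
[1] (3*2+1,0) = (7,0)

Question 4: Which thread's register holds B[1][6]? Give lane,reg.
24,1

c=6→G=6  r=1→T=0,p=1
L=6*4+0=24  i=1=1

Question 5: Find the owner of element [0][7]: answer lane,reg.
28,0

c: 7->gid=7  r: 0->tid=0,i&1=0
L=7*4+0=28  i=0=0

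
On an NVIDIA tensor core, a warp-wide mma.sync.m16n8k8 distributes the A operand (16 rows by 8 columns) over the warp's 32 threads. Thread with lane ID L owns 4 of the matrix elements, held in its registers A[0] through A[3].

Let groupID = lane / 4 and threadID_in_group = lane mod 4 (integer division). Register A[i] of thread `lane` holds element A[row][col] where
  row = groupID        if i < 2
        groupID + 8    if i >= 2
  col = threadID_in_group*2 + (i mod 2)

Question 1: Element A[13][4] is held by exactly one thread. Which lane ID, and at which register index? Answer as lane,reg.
r=13->g=5,rb=1  c=4->t=2,b0=0
L=5*4+2=22  i=1*2+0=2

22,2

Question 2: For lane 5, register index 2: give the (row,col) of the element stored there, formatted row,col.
lane 5: gr=1 (5/4), th=1 (5%4)
i=2: r=1+8=9, c=1*2+0=2

9,2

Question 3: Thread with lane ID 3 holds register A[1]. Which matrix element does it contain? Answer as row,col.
0,7

lane 3=>3/4=0, 3 mod 4=3
i=1  r:0+0=>0  c:2·3+1=>7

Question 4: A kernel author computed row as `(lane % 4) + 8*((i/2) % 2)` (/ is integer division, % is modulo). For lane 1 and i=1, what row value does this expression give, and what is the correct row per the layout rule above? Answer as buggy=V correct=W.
buggy=1 correct=0

`(lane % 4) + 8*((i/2) % 2)`[1,1]⇒1
1: gr=0,th=1
[1] (0+0,1*2+1) = (0,3)
row: 1 vs 0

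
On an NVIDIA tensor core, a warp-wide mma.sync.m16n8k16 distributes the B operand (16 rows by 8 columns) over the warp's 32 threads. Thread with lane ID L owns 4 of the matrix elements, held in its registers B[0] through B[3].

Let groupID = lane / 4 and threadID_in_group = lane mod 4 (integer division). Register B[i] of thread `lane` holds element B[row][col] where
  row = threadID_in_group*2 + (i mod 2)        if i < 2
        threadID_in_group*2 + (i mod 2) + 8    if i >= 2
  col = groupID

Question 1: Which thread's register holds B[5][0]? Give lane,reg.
c: 0->gid=0  r: 5->r8=0,tid=2,i&1=1
L=0*4+2=2  i=0*2+1=1

2,1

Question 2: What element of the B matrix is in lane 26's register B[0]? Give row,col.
4,6

lane 26: grp=6 (26/4), tig=2 (26%4)
i=0: r=2*2+0+0=4, c=grp=6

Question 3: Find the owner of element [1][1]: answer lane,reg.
4,1

c:1=>grp=1  r:1=>rB=0,tig=0,lo=1
L=1*4+0=4  i=0*2+1=1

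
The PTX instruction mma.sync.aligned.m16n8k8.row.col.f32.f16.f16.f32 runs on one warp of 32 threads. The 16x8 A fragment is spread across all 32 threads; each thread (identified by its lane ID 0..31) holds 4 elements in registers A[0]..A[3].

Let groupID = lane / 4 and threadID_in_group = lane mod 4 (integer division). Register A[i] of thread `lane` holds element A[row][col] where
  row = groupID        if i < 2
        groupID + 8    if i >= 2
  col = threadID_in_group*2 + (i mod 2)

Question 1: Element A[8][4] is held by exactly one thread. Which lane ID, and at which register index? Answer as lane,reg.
r=8→G=0,rhi=1  c=4→T=2,p=0
L=0*4+2=2  i=1*2+0=2

2,2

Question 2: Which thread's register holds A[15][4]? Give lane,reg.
30,2

r=15->g=7,rb=1  c=4->t=2,b0=0
L=7*4+2=30  i=1*2+0=2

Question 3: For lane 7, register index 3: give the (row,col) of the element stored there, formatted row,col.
7: g=1,t=3
[3] (1+8,3*2+1) = (9,7)

9,7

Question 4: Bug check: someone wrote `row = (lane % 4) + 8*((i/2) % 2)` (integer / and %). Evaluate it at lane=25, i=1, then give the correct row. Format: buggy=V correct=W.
buggy=1 correct=6

`(lane % 4) + 8*((i/2) % 2)`[25,1]→1
L=25→G=25>>2=6, T=25&3=1
[1]→row 6+0=6  col 1·2+1=3
row: 1 vs 6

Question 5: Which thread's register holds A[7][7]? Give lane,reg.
31,1

r=7⇒gr=7,Rb=0  c=7⇒th=3,odd=1
L=7*4+3=31  i=0*2+1=1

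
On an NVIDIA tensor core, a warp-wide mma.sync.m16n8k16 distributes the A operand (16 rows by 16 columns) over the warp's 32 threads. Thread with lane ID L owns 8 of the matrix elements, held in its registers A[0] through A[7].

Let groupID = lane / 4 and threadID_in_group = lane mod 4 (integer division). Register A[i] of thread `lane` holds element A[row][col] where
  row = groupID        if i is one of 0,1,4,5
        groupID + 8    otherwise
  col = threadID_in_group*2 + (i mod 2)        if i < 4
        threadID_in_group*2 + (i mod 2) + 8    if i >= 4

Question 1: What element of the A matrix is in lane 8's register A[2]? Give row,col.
10,0

lane 8→8/4=2, 8 mod 4=0
i=2  r:2+8→10  c:2·0+0+0→0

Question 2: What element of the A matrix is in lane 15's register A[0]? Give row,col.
3,6

lane 15: gid=3 (15/4), tid=3 (15%4)
i=0: r=3+0=3, c=3*2+0+0=6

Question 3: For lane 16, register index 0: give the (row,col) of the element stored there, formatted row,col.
16: grp=4,tig=0
[0] (4+0,0*2+0+0) = (4,0)

4,0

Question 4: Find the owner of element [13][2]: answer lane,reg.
21,2

r=13⇒gr=5,Rb=1  c=2⇒Cb=0,th=1,odd=0
L=5*4+1=21  i=0*4+1*2+0=2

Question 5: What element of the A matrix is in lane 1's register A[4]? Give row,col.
0,10

1: gr=0,th=1
[4] (0+0,1*2+0+8) = (0,10)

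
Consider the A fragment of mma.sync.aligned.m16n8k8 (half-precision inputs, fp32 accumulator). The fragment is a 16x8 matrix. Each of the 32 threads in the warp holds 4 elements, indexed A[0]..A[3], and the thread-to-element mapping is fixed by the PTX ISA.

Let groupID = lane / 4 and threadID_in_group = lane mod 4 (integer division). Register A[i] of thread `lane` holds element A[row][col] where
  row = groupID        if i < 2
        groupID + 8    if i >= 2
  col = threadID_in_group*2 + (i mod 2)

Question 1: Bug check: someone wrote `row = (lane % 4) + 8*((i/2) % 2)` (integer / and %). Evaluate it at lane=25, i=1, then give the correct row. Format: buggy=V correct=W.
`(lane % 4) + 8*((i/2) % 2)`[25,1]→1
L=25→G=25>>2=6, T=25&3=1
[1]→row 6+0=6  col 1·2+1=3
row: 1 vs 6

buggy=1 correct=6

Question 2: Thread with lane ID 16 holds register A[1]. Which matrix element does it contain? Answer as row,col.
lane 16: G=4 (16/4), T=0 (16%4)
i=1: r=4+0=4, c=0*2+1=1

4,1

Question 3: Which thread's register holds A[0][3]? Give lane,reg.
1,1

r=0→G=0,rhi=0  c=3→T=1,p=1
L=0*4+1=1  i=0*2+1=1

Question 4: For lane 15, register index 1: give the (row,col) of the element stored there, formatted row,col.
lane 15→15/4=3, 15 mod 4=3
i=1  r:3+0→3  c:2·3+1→7

3,7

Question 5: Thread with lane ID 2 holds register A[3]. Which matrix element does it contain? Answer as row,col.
8,5

2: g=0,t=2
[3] (0+8,2*2+1) = (8,5)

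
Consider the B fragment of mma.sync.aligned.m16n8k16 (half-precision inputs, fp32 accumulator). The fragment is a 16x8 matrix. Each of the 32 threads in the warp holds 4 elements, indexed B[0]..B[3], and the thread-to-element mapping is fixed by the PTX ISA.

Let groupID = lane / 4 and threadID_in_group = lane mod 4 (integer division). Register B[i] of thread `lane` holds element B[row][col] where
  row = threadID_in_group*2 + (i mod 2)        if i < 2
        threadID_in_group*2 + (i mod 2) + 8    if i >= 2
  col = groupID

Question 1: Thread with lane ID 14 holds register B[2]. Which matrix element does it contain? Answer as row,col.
lane 14: G=3 (14/4), T=2 (14%4)
i=2: r=2*2+0+8=12, c=G=3

12,3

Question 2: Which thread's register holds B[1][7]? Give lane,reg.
c:7=>grp=7  r:1=>rB=0,tig=0,lo=1
L=7*4+0=28  i=0*2+1=1

28,1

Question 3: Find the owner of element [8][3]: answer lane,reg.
12,2

c: 3->gid=3  r: 8->r8=1,tid=0,i&1=0
L=3*4+0=12  i=1*2+0=2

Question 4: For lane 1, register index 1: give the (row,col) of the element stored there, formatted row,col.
3,0

lane 1->1/4=0, 1 mod 4=1
i=1  r:2·1+1+0->3  c:0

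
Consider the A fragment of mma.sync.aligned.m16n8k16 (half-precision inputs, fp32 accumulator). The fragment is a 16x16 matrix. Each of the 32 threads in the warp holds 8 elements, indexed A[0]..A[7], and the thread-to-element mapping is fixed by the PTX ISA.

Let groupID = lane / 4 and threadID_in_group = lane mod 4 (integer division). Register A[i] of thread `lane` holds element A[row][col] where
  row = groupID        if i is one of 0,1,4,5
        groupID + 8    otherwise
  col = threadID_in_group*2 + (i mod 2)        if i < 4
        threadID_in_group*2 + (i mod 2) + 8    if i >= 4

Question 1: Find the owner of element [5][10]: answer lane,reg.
r=5→G=5,rhi=0  c=10→chi=1,T=1,p=0
L=5*4+1=21  i=1*4+0*2+0=4

21,4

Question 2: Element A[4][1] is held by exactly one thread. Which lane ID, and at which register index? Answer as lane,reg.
16,1

r: 4->gid=4,r8=0  c: 1->c8=0,tid=0,i&1=1
L=4*4+0=16  i=0*4+0*2+1=1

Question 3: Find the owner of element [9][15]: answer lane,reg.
7,7

r=9⇒gr=1,Rb=1  c=15⇒Cb=1,th=3,odd=1
L=1*4+3=7  i=1*4+1*2+1=7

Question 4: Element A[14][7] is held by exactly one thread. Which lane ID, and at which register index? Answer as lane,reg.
27,3

r=14→G=6,rhi=1  c=7→chi=0,T=3,p=1
L=6*4+3=27  i=0*4+1*2+1=3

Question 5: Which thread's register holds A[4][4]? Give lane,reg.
18,0

r=4→G=4,rhi=0  c=4→chi=0,T=2,p=0
L=4*4+2=18  i=0*4+0*2+0=0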